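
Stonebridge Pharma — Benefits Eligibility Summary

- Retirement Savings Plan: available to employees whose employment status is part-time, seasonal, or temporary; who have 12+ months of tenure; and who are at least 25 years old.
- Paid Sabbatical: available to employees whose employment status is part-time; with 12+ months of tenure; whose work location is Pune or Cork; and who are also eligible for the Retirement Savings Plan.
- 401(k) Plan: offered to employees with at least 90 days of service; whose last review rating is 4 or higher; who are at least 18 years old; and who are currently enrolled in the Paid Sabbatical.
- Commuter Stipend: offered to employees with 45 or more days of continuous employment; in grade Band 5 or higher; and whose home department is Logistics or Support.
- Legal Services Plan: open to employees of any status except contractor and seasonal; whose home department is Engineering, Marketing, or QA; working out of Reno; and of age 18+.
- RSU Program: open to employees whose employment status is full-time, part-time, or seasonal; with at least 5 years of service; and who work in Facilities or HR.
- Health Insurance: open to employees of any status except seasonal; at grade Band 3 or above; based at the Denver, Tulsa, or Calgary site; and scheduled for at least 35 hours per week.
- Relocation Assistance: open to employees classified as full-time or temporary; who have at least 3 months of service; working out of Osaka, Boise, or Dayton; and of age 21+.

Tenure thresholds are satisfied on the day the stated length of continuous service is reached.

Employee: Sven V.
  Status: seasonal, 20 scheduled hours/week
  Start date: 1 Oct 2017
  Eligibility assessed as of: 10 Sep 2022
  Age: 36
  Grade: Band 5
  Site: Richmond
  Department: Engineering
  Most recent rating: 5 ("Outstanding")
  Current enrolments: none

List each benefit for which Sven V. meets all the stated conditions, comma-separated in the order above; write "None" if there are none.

Retirement Savings Plan

Service from 1 Oct 2017 to 10 Sep 2022: 1805 days.
Retirement Savings Plan — status seasonal ✓; service 1805 days ≥ 12 months (≈360 days) ✓; age 36 ≥ 25 ✓ → eligible.
Paid Sabbatical — status seasonal ✗ (requires part-time) → not eligible.
401(k) Plan — service 1805 days ≥ 90 days ✓; rating 5 ≥ 4 ✓; age 36 ≥ 18 ✓; not enrolled in Paid Sabbatical ✗ → not eligible.
Commuter Stipend — service 1805 days ≥ 45 days ✓; grade Band 5 ≥ Band 5 ✓; dept Engineering ✗ → not eligible.
Legal Services Plan — status seasonal ✗ (excluded) → not eligible.
RSU Program — status seasonal ✓; service 1805 days < 5 years (≈1825 days) ✗ → not eligible.
Health Insurance — status seasonal ✗ (excluded) → not eligible.
Relocation Assistance — status seasonal ✗ (requires full-time or temporary) → not eligible.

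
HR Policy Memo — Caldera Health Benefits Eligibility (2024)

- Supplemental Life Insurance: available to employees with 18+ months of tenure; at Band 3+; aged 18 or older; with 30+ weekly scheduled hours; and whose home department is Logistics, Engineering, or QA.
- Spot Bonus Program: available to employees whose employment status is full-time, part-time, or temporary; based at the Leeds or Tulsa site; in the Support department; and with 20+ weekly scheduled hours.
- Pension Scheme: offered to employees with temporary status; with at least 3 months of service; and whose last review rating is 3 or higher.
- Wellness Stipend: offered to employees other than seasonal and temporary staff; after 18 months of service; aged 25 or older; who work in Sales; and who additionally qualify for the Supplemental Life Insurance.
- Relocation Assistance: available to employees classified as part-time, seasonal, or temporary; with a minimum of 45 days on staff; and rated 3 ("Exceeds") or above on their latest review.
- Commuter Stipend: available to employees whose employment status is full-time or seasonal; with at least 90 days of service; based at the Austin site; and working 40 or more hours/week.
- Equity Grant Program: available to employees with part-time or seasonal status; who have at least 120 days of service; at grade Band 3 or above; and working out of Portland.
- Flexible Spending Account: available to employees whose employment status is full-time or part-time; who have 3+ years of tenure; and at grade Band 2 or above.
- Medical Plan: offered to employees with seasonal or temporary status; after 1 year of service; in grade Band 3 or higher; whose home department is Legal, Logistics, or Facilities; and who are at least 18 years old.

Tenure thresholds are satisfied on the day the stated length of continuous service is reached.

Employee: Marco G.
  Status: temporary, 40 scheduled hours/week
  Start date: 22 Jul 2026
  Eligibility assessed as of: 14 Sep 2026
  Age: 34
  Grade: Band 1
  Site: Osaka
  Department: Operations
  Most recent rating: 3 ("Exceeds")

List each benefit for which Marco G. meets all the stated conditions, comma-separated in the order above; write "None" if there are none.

Service from 22 Jul 2026 to 14 Sep 2026: 54 days.
Supplemental Life Insurance — service 54 days < 18 months (≈540 days) ✗ → not eligible.
Spot Bonus Program — status temporary ✓; site Osaka ✗ (not Leeds or Tulsa) → not eligible.
Pension Scheme — status temporary ✓; service 54 days < 3 months (≈90 days) ✗ → not eligible.
Wellness Stipend — status temporary ✗ (excluded) → not eligible.
Relocation Assistance — status temporary ✓; service 54 days ≥ 45 days ✓; rating 3 ≥ 3 ✓ → eligible.
Commuter Stipend — status temporary ✗ (requires full-time or seasonal) → not eligible.
Equity Grant Program — status temporary ✗ (requires part-time or seasonal) → not eligible.
Flexible Spending Account — status temporary ✗ (requires full-time or part-time) → not eligible.
Medical Plan — status temporary ✓; service 54 days < 1 year (≈365 days) ✗ → not eligible.

Relocation Assistance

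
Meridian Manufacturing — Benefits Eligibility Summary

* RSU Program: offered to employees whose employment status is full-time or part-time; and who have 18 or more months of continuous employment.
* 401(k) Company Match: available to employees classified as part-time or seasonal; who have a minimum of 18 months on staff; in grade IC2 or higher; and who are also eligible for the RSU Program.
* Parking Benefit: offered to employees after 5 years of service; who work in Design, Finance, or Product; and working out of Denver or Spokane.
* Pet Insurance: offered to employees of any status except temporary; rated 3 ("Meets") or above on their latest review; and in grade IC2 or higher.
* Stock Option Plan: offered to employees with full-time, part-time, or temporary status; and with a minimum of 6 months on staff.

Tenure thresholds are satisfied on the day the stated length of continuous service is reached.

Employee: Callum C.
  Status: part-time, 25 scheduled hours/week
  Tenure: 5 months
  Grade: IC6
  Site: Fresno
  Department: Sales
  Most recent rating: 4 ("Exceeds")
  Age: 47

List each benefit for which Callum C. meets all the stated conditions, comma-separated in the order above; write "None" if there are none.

RSU Program — status part-time ✓; service 5 months < 18 months ✗ → not eligible.
401(k) Company Match — status part-time ✓; service 5 months < 18 months ✗ → not eligible.
Parking Benefit — service 5 months < 5 years (≈1825 days) ✗ → not eligible.
Pet Insurance — status part-time ✓ (not excluded); rating 4 ≥ 3 ✓; grade IC6 ≥ IC2 ✓ → eligible.
Stock Option Plan — status part-time ✓; service 5 months < 6 months ✗ → not eligible.

Pet Insurance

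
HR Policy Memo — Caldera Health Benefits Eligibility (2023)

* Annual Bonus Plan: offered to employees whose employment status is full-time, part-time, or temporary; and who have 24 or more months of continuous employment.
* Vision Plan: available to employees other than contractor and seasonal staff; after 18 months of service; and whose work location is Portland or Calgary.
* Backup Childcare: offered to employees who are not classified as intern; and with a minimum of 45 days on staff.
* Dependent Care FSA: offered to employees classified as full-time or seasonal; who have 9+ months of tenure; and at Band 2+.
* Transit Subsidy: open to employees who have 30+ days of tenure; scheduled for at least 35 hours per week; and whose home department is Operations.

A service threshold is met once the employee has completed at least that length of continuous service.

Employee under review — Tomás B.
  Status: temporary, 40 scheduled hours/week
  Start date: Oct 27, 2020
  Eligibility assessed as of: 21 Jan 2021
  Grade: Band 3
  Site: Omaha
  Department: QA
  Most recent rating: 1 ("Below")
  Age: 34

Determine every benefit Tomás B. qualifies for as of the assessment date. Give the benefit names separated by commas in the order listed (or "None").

Backup Childcare

Service from Oct 27, 2020 to 21 Jan 2021: 86 days.
Annual Bonus Plan — status temporary ✓; service 86 days < 24 months (≈720 days) ✗ → not eligible.
Vision Plan — status temporary ✓ (not excluded); service 86 days < 18 months (≈540 days) ✗ → not eligible.
Backup Childcare — status temporary ✓ (not excluded); service 86 days ≥ 45 days ✓ → eligible.
Dependent Care FSA — status temporary ✗ (requires full-time or seasonal) → not eligible.
Transit Subsidy — service 86 days ≥ 30 days ✓; 40 hrs/wk ≥ 35 ✓; dept QA ✗ → not eligible.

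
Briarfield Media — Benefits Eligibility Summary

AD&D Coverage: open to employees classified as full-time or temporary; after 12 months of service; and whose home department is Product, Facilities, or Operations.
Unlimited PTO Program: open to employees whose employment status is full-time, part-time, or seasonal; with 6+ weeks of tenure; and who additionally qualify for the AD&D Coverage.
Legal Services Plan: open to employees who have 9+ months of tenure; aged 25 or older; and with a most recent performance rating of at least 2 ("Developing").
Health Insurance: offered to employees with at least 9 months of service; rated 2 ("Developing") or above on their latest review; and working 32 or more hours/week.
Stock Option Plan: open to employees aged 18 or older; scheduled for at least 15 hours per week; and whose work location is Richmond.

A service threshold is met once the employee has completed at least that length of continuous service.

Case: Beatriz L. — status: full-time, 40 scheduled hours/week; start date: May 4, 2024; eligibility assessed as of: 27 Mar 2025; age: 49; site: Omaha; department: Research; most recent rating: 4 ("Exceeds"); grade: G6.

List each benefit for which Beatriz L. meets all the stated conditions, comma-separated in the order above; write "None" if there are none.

Legal Services Plan, Health Insurance

Service from May 4, 2024 to 27 Mar 2025: 327 days.
AD&D Coverage — status full-time ✓; service 327 days < 12 months (≈360 days) ✗ → not eligible.
Unlimited PTO Program — status full-time ✓; service 327 days ≥ 6 weeks (≈42 days) ✓; not eligible for AD&D Coverage ✗ → not eligible.
Legal Services Plan — service 327 days ≥ 9 months (≈270 days) ✓; age 49 ≥ 25 ✓; rating 4 ≥ 2 ✓ → eligible.
Health Insurance — service 327 days ≥ 9 months (≈270 days) ✓; rating 4 ≥ 2 ✓; 40 hrs/wk ≥ 32 ✓ → eligible.
Stock Option Plan — age 49 ≥ 18 ✓; 40 hrs/wk ≥ 15 ✓; site Omaha ✗ (not Richmond) → not eligible.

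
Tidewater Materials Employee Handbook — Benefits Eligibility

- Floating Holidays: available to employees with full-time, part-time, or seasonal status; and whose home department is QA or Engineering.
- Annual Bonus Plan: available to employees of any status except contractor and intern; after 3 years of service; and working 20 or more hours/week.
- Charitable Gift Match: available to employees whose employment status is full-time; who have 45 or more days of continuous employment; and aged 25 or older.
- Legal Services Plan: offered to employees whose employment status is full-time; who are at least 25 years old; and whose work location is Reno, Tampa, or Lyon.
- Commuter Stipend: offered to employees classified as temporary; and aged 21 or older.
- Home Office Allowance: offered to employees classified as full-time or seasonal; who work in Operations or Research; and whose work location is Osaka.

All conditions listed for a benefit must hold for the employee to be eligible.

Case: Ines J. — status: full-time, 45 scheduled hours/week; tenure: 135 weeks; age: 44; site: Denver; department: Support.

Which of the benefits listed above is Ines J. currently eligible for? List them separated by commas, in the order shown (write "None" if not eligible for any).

Floating Holidays — status full-time ✓; dept Support ✗ → not eligible.
Annual Bonus Plan — status full-time ✓ (not excluded); service 135 weeks < 3 years (≈1095 days) ✗ → not eligible.
Charitable Gift Match — status full-time ✓; service 135 weeks ≥ 45 days ✓; age 44 ≥ 25 ✓ → eligible.
Legal Services Plan — status full-time ✓; age 44 ≥ 25 ✓; site Denver ✗ (not Reno, Tampa, or Lyon) → not eligible.
Commuter Stipend — status full-time ✗ (requires temporary) → not eligible.
Home Office Allowance — status full-time ✓; dept Support ✗ → not eligible.

Charitable Gift Match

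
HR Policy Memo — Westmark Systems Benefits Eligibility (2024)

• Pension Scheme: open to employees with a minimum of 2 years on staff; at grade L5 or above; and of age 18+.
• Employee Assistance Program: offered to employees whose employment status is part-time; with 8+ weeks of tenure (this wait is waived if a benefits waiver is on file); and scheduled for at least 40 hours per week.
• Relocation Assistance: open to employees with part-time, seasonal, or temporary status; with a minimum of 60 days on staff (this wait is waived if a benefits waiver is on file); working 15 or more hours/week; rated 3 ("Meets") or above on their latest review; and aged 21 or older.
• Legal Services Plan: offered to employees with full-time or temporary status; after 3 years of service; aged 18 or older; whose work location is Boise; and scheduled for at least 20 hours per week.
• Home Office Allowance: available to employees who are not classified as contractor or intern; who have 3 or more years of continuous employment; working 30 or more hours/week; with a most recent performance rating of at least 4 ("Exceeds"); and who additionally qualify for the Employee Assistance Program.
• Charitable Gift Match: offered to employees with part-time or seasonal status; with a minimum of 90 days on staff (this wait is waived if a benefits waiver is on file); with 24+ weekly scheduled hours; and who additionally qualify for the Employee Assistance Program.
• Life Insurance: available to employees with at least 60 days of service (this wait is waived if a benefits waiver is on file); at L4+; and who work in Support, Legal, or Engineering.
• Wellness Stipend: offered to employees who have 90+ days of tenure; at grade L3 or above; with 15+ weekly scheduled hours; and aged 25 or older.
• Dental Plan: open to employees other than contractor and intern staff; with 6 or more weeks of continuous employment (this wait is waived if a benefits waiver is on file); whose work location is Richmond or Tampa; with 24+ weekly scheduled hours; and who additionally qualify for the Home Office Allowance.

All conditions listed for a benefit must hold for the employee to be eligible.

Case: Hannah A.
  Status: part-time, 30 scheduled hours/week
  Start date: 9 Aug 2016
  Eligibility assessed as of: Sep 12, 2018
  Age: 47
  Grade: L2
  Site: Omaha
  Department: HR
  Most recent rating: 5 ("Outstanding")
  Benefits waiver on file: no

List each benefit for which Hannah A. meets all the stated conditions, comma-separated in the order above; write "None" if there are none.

Service from 9 Aug 2016 to Sep 12, 2018: 764 days.
Pension Scheme — service 764 days ≥ 2 years (≈730 days) ✓; grade L2 < L5 ✗ → not eligible.
Employee Assistance Program — status part-time ✓; no waiver, service 764 days ≥ 8 weeks (≈56 days) ✓; 30 hrs/wk < 40 ✗ → not eligible.
Relocation Assistance — status part-time ✓; no waiver, service 764 days ≥ 60 days ✓; 30 hrs/wk ≥ 15 ✓; rating 5 ≥ 3 ✓; age 47 ≥ 21 ✓ → eligible.
Legal Services Plan — status part-time ✗ (requires full-time or temporary) → not eligible.
Home Office Allowance — status part-time ✓ (not excluded); service 764 days < 3 years (≈1095 days) ✗ → not eligible.
Charitable Gift Match — status part-time ✓; no waiver, service 764 days ≥ 90 days ✓; 30 hrs/wk ≥ 24 ✓; not eligible for Employee Assistance Program ✗ → not eligible.
Life Insurance — no waiver, service 764 days ≥ 60 days ✓; grade L2 < L4 ✗ → not eligible.
Wellness Stipend — service 764 days ≥ 90 days ✓; grade L2 < L3 ✗ → not eligible.
Dental Plan — status part-time ✓ (not excluded); no waiver, service 764 days ≥ 6 weeks (≈42 days) ✓; site Omaha ✗ (not Richmond or Tampa) → not eligible.

Relocation Assistance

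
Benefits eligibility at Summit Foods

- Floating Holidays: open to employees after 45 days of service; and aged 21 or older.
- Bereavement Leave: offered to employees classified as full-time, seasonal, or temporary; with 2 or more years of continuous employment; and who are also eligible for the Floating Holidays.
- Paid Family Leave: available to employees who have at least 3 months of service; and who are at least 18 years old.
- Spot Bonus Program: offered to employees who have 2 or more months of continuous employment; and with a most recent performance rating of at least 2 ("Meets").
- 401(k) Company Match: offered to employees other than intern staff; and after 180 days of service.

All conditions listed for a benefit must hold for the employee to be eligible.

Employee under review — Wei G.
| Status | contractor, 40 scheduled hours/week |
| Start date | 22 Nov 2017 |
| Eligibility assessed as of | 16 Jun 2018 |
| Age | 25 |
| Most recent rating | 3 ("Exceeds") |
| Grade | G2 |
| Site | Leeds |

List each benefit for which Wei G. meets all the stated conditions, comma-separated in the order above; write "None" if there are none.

Service from 22 Nov 2017 to 16 Jun 2018: 206 days.
Floating Holidays — service 206 days ≥ 45 days ✓; age 25 ≥ 21 ✓ → eligible.
Bereavement Leave — status contractor ✗ (requires full-time, seasonal, or temporary) → not eligible.
Paid Family Leave — service 206 days ≥ 3 months (≈90 days) ✓; age 25 ≥ 18 ✓ → eligible.
Spot Bonus Program — service 206 days ≥ 2 months (≈60 days) ✓; rating 3 ≥ 2 ✓ → eligible.
401(k) Company Match — status contractor ✓ (not excluded); service 206 days ≥ 180 days ✓ → eligible.

Floating Holidays, Paid Family Leave, Spot Bonus Program, 401(k) Company Match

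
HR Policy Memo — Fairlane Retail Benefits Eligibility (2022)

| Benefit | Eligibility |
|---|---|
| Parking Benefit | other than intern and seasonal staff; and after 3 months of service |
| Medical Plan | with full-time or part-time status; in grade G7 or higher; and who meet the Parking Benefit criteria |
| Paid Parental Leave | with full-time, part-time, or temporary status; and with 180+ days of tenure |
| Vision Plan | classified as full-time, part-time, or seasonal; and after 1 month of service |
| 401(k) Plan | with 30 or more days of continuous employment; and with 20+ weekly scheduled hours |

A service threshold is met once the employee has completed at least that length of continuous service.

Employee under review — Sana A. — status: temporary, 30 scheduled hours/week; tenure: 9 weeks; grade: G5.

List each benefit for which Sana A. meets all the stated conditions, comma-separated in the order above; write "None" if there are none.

401(k) Plan

Parking Benefit — status temporary ✓ (not excluded); service 9 weeks < 3 months (≈90 days) ✗ → not eligible.
Medical Plan — status temporary ✗ (requires full-time or part-time) → not eligible.
Paid Parental Leave — status temporary ✓; service 9 weeks < 180 days ✗ → not eligible.
Vision Plan — status temporary ✗ (requires full-time, part-time, or seasonal) → not eligible.
401(k) Plan — service 9 weeks ≥ 30 days ✓; 30 hrs/wk ≥ 20 ✓ → eligible.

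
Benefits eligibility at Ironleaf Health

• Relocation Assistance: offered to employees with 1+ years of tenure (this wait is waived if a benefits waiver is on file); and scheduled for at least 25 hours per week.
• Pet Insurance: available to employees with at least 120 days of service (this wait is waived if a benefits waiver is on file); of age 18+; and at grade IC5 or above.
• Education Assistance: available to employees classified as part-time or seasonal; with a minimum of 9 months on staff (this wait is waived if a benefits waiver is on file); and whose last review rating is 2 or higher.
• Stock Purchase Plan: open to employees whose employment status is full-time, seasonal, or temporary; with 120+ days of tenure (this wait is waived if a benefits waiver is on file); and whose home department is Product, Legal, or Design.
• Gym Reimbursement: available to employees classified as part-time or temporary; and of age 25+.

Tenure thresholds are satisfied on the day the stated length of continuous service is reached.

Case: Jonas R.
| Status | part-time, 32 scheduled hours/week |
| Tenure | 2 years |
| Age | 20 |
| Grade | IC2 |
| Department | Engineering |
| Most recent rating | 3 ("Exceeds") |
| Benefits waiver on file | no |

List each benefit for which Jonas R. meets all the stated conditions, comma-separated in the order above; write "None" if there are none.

Relocation Assistance, Education Assistance

Relocation Assistance — no waiver, service 2 years ≥ 1 year ✓; 32 hrs/wk ≥ 25 ✓ → eligible.
Pet Insurance — no waiver, service 2 years ≥ 120 days ✓; age 20 ≥ 18 ✓; grade IC2 < IC5 ✗ → not eligible.
Education Assistance — status part-time ✓; no waiver, service 2 years ≥ 9 months (≈270 days) ✓; rating 3 ≥ 2 ✓ → eligible.
Stock Purchase Plan — status part-time ✗ (requires full-time, seasonal, or temporary) → not eligible.
Gym Reimbursement — status part-time ✓; age 20 < 25 ✗ → not eligible.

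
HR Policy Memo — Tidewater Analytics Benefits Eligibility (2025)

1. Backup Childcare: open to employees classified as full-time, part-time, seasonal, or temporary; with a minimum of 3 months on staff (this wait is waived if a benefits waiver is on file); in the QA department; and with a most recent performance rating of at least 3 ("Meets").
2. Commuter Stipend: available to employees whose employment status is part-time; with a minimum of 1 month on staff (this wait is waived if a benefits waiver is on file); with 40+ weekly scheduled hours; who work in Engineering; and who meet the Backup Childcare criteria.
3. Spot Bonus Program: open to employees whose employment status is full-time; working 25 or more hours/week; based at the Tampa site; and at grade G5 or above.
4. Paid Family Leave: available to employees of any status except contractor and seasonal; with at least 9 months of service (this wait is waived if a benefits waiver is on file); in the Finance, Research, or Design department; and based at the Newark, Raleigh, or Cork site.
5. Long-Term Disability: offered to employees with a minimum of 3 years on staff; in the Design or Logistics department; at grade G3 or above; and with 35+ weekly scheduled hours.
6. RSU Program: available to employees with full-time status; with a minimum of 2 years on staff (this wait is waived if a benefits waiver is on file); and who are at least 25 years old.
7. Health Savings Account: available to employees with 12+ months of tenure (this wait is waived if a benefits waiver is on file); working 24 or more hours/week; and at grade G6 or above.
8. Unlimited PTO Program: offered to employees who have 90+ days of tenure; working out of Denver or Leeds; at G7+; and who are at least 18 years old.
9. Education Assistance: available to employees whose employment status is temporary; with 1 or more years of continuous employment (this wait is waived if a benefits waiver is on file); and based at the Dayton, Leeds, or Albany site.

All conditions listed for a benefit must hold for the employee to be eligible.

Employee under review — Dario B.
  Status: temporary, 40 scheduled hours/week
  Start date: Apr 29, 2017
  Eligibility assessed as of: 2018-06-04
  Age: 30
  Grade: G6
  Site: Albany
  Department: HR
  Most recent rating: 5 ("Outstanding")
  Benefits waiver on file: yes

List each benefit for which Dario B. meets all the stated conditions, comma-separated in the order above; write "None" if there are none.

Service from Apr 29, 2017 to 2018-06-04: 401 days.
Backup Childcare — status temporary ✓; benefits waiver on file ✓; dept HR ✗ → not eligible.
Commuter Stipend — status temporary ✗ (requires part-time) → not eligible.
Spot Bonus Program — status temporary ✗ (requires full-time) → not eligible.
Paid Family Leave — status temporary ✓ (not excluded); benefits waiver on file ✓; dept HR ✗ → not eligible.
Long-Term Disability — service 401 days < 3 years (≈1095 days) ✗ → not eligible.
RSU Program — status temporary ✗ (requires full-time) → not eligible.
Health Savings Account — benefits waiver on file ✓; 40 hrs/wk ≥ 24 ✓; grade G6 ≥ G6 ✓ → eligible.
Unlimited PTO Program — service 401 days ≥ 90 days ✓; site Albany ✗ (not Denver or Leeds) → not eligible.
Education Assistance — status temporary ✓; benefits waiver on file ✓; site Albany ✓ → eligible.

Health Savings Account, Education Assistance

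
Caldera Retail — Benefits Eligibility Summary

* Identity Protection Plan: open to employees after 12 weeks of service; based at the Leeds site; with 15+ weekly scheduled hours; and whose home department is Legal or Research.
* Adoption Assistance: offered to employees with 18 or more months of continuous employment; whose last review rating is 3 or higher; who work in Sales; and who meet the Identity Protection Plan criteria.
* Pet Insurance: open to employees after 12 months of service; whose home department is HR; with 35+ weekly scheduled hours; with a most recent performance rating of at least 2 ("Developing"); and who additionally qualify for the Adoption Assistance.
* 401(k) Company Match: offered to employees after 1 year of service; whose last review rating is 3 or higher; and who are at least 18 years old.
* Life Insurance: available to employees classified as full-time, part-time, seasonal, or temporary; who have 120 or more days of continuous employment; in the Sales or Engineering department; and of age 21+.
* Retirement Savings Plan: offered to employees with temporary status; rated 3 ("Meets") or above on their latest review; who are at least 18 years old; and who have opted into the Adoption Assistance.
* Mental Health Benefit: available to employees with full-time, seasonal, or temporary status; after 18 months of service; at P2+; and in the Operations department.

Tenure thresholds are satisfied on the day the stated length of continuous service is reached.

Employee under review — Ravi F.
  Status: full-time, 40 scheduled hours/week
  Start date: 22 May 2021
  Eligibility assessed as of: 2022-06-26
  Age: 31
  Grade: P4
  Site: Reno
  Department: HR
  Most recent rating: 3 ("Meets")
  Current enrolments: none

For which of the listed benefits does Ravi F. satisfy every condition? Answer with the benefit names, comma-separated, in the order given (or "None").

401(k) Company Match

Service from 22 May 2021 to 2022-06-26: 400 days.
Identity Protection Plan — service 400 days ≥ 12 weeks (≈84 days) ✓; site Reno ✗ (not Leeds) → not eligible.
Adoption Assistance — service 400 days < 18 months (≈540 days) ✗ → not eligible.
Pet Insurance — service 400 days ≥ 12 months (≈360 days) ✓; dept HR ✓; 40 hrs/wk ≥ 35 ✓; rating 3 ≥ 2 ✓; not eligible for Adoption Assistance ✗ → not eligible.
401(k) Company Match — service 400 days ≥ 1 year (≈365 days) ✓; rating 3 ≥ 3 ✓; age 31 ≥ 18 ✓ → eligible.
Life Insurance — status full-time ✓; service 400 days ≥ 120 days ✓; dept HR ✗ → not eligible.
Retirement Savings Plan — status full-time ✗ (requires temporary) → not eligible.
Mental Health Benefit — status full-time ✓; service 400 days < 18 months (≈540 days) ✗ → not eligible.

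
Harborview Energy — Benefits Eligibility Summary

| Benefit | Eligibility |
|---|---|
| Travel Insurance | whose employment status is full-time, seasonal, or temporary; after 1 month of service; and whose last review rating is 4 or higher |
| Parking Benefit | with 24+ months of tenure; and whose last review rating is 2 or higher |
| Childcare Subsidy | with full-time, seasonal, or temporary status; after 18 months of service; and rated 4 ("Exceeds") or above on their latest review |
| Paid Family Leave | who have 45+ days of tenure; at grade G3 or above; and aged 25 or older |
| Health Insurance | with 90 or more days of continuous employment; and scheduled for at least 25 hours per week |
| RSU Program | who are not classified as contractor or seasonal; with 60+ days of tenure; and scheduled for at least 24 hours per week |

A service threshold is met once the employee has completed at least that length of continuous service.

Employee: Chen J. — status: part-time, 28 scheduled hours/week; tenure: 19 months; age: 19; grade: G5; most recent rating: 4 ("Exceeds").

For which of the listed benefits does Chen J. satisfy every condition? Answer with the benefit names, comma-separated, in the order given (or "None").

Health Insurance, RSU Program

Travel Insurance — status part-time ✗ (requires full-time, seasonal, or temporary) → not eligible.
Parking Benefit — service 19 months < 24 months ✗ → not eligible.
Childcare Subsidy — status part-time ✗ (requires full-time, seasonal, or temporary) → not eligible.
Paid Family Leave — service 19 months ≥ 45 days ✓; grade G5 ≥ G3 ✓; age 19 < 25 ✗ → not eligible.
Health Insurance — service 19 months ≥ 90 days ✓; 28 hrs/wk ≥ 25 ✓ → eligible.
RSU Program — status part-time ✓ (not excluded); service 19 months ≥ 60 days ✓; 28 hrs/wk ≥ 24 ✓ → eligible.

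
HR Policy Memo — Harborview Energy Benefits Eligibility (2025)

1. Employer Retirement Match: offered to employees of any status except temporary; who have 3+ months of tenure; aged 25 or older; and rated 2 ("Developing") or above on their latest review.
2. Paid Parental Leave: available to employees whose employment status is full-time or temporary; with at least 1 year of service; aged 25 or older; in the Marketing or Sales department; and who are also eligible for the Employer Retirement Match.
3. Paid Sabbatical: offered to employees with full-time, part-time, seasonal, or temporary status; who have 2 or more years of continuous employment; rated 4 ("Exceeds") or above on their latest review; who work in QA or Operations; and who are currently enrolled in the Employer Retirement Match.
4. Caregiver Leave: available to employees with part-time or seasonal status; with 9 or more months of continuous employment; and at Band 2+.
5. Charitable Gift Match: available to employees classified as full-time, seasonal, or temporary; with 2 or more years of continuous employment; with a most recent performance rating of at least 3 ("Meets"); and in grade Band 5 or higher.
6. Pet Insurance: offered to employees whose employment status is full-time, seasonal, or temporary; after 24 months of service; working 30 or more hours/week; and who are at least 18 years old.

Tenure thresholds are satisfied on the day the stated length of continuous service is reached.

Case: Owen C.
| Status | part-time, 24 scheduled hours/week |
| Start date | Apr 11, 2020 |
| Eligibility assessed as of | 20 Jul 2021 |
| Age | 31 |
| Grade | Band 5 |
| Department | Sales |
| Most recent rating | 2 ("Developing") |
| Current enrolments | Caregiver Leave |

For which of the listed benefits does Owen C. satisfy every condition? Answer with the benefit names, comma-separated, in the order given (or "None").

Service from Apr 11, 2020 to 20 Jul 2021: 465 days.
Employer Retirement Match — status part-time ✓ (not excluded); service 465 days ≥ 3 months (≈90 days) ✓; age 31 ≥ 25 ✓; rating 2 ≥ 2 ✓ → eligible.
Paid Parental Leave — status part-time ✗ (requires full-time or temporary) → not eligible.
Paid Sabbatical — status part-time ✓; service 465 days < 2 years (≈730 days) ✗ → not eligible.
Caregiver Leave — status part-time ✓; service 465 days ≥ 9 months (≈270 days) ✓; grade Band 5 ≥ Band 2 ✓ → eligible.
Charitable Gift Match — status part-time ✗ (requires full-time, seasonal, or temporary) → not eligible.
Pet Insurance — status part-time ✗ (requires full-time, seasonal, or temporary) → not eligible.

Employer Retirement Match, Caregiver Leave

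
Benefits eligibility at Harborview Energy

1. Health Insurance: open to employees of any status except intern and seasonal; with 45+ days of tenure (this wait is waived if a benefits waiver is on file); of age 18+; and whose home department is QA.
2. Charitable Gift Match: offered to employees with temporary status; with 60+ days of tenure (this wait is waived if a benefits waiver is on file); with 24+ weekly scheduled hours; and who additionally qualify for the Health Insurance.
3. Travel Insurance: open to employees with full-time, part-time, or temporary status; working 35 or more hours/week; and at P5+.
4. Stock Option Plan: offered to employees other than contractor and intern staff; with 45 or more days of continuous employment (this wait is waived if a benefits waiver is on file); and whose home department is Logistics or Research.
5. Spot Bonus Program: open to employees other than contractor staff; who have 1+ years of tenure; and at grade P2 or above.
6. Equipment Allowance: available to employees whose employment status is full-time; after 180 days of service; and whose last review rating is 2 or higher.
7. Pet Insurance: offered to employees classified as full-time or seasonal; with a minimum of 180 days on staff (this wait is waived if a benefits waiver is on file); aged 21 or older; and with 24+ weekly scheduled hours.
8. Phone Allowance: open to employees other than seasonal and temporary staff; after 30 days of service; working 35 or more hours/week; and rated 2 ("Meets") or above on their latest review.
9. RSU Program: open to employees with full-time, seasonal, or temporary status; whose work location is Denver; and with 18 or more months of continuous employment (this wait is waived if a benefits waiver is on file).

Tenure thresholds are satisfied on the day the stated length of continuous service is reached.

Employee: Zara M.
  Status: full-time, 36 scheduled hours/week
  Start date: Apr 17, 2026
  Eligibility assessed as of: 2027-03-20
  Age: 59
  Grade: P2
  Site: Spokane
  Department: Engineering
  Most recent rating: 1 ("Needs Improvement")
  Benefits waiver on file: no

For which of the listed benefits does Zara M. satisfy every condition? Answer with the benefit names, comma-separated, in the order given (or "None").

Pet Insurance

Service from Apr 17, 2026 to 2027-03-20: 337 days.
Health Insurance — status full-time ✓ (not excluded); no waiver, service 337 days ≥ 45 days ✓; age 59 ≥ 18 ✓; dept Engineering ✗ → not eligible.
Charitable Gift Match — status full-time ✗ (requires temporary) → not eligible.
Travel Insurance — status full-time ✓; 36 hrs/wk ≥ 35 ✓; grade P2 < P5 ✗ → not eligible.
Stock Option Plan — status full-time ✓ (not excluded); no waiver, service 337 days ≥ 45 days ✓; dept Engineering ✗ → not eligible.
Spot Bonus Program — status full-time ✓ (not excluded); service 337 days < 1 year (≈365 days) ✗ → not eligible.
Equipment Allowance — status full-time ✓; service 337 days ≥ 180 days ✓; rating 1 < 2 ✗ → not eligible.
Pet Insurance — status full-time ✓; no waiver, service 337 days ≥ 180 days ✓; age 59 ≥ 21 ✓; 36 hrs/wk ≥ 24 ✓ → eligible.
Phone Allowance — status full-time ✓ (not excluded); service 337 days ≥ 30 days ✓; 36 hrs/wk ≥ 35 ✓; rating 1 < 2 ✗ → not eligible.
RSU Program — status full-time ✓; site Spokane ✗ (not Denver) → not eligible.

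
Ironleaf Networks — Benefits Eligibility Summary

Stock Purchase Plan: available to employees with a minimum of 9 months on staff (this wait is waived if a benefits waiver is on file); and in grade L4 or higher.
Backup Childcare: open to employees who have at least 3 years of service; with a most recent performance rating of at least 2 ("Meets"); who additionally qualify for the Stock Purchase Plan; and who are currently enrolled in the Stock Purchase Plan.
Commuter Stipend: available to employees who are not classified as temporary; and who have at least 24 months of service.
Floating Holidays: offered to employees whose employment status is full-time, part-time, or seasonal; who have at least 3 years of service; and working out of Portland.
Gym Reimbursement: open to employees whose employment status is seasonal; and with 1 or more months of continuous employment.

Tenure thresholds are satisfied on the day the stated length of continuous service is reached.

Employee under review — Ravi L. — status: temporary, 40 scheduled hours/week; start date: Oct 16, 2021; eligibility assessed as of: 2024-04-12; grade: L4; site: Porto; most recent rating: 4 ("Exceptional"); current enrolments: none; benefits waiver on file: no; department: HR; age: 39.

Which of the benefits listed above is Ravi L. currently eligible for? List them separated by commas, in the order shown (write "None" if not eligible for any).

Stock Purchase Plan

Service from Oct 16, 2021 to 2024-04-12: 909 days.
Stock Purchase Plan — no waiver, service 909 days ≥ 9 months (≈270 days) ✓; grade L4 ≥ L4 ✓ → eligible.
Backup Childcare — service 909 days < 3 years (≈1095 days) ✗ → not eligible.
Commuter Stipend — status temporary ✗ (excluded) → not eligible.
Floating Holidays — status temporary ✗ (requires full-time, part-time, or seasonal) → not eligible.
Gym Reimbursement — status temporary ✗ (requires seasonal) → not eligible.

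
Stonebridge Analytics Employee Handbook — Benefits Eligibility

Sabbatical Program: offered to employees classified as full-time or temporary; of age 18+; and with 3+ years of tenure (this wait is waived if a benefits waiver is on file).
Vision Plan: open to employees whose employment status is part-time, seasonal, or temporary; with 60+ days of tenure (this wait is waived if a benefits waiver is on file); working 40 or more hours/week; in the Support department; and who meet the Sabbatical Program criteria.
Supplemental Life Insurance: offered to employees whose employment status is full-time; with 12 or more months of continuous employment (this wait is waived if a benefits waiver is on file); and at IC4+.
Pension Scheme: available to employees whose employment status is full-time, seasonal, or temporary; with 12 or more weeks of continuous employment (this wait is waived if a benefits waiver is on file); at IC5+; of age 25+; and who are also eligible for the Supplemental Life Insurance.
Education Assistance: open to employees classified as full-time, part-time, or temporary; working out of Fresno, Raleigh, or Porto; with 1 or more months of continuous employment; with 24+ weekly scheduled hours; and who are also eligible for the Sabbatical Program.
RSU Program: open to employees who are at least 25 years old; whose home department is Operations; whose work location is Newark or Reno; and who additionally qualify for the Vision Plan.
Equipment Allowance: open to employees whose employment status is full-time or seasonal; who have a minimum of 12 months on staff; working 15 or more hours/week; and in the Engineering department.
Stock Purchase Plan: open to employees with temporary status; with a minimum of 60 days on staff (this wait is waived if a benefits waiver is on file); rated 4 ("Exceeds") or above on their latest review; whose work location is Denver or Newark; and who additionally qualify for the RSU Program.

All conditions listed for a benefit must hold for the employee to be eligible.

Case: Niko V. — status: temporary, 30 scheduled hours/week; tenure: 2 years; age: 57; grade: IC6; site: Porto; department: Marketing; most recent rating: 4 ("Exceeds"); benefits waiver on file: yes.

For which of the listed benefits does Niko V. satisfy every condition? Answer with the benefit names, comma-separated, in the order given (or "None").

Sabbatical Program, Education Assistance

Sabbatical Program — status temporary ✓; age 57 ≥ 18 ✓; benefits waiver on file ✓ → eligible.
Vision Plan — status temporary ✓; benefits waiver on file ✓; 30 hrs/wk < 40 ✗ → not eligible.
Supplemental Life Insurance — status temporary ✗ (requires full-time) → not eligible.
Pension Scheme — status temporary ✓; benefits waiver on file ✓; grade IC6 ≥ IC5 ✓; age 57 ≥ 25 ✓; not eligible for Supplemental Life Insurance ✗ → not eligible.
Education Assistance — status temporary ✓; site Porto ✓; service 2 years ≥ 1 month (≈30 days) ✓; 30 hrs/wk ≥ 24 ✓; eligible for Sabbatical Program ✓ → eligible.
RSU Program — age 57 ≥ 25 ✓; dept Marketing ✗ → not eligible.
Equipment Allowance — status temporary ✗ (requires full-time or seasonal) → not eligible.
Stock Purchase Plan — status temporary ✓; benefits waiver on file ✓; rating 4 ≥ 4 ✓; site Porto ✗ (not Denver or Newark) → not eligible.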